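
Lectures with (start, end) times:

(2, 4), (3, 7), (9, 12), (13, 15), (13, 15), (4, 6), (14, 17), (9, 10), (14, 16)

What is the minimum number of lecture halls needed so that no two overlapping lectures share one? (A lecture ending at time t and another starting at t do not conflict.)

4

The answer is the maximum number of intervals overlapping at any instant.
Events (time:±→running): 2:+→1 3:+→2 4:-→1 4:+→2 6:-→1 7:-→0 9:+→1 9:+→2 10:-→1 12:-→0 13:+→1 13:+→2 14:+→3 14:+→4 … peak 4.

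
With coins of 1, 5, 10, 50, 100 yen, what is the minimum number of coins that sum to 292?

Use the largest denomination that fits, subtract, and repeat.
292 = 2×100 + 1×50 + 4×10 + 2×1
Total coins = 2 + 1 + 4 + 2 = 9

9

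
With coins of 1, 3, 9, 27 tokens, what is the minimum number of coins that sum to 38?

38 − 1×27→11 − 1×9→2 − 2×1→0
Total coins = 1 + 1 + 2 = 4

4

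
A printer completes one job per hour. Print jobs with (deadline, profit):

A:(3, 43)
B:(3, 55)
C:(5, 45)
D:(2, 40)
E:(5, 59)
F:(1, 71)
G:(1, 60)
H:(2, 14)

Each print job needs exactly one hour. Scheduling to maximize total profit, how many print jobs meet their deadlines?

Profit order: F=71 G=60 E=59 B=55 C=45 A=43 D=40 H=14
Assign: F→slot 1, G skipped, E→slot 5, B→slot 3, C→slot 4, A→slot 2, D skipped, H skipped.
Slots: [1:F] [2:A] [3:B] [4:C] [5:E]
5 of 8 scheduled.

5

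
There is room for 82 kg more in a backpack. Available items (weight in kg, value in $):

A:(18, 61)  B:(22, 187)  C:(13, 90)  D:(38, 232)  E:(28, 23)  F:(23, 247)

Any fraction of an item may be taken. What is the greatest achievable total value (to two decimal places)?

Greedy by value/weight ratio, highest first.
Order: F (247/23=10.74) > B (187/22=8.50) > C (90/13=6.92) > D (232/38=6.11) > A (61/18=3.39) > E (23/28=0.82)
Fill: take F (23 @ 247) → take B (22 @ 187) → take C (13 @ 90) → take 24/38 of D → 146.53; 82/82 used.
Total value = 670.53

670.53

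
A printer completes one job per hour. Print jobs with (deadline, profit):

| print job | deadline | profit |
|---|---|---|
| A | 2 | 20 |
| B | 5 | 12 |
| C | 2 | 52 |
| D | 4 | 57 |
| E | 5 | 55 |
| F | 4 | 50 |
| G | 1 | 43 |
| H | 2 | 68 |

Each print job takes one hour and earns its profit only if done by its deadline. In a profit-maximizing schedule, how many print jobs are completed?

Sort by profit descending; place each in the latest free slot ≤ its deadline.
By profit: H(d2,68), D(d4,57), E(d5,55), C(d2,52), F(d4,50), G(d1,43), A(d2,20), B(d5,12)
H→slot 2; D→slot 4; E→slot 5; C→slot 1; F→slot 3; G skipped; A skipped; B skipped.
5 of 8 scheduled.

5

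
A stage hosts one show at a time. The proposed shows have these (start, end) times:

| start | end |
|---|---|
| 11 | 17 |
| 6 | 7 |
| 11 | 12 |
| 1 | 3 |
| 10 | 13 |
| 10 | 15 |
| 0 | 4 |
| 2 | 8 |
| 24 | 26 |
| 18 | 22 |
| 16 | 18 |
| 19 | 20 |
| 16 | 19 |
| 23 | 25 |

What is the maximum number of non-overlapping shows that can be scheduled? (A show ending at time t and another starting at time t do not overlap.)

Sorted by end: (1,3)  (0,4)  (6,7)  (2,8)  (11,12)  (10,13)  (10,15)  (11,17)  (16,18)  (16,19)  (19,20)  (18,22)  (23,25)  (24,26)
take (1,3); skip (0,4); take (6,7); skip (2,8); take (11,12); skip (10,15); take (16,18); take (19,20); skip (18,22); take (23,25).
Selected 6 shows.

6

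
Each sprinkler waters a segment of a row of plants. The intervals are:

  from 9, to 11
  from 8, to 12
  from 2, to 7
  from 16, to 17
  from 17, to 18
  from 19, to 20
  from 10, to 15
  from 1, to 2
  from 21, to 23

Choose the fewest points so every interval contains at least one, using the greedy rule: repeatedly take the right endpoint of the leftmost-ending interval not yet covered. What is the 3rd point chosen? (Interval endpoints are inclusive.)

Sorted: [1,2] [2,7] [9,11] [8,12] [10,15] [16,17] [17,18] [19,20] [21,23]
{[1,2],[2,7]} hit by 2; {[9,11],[8,12],[10,15]} hit by 11; {[16,17],[17,18]} hit by 17; {[19,20]} hit by 20; {[21,23]} hit by 23.
Points: 2, 11, 17, 20, 23 (5 total).

17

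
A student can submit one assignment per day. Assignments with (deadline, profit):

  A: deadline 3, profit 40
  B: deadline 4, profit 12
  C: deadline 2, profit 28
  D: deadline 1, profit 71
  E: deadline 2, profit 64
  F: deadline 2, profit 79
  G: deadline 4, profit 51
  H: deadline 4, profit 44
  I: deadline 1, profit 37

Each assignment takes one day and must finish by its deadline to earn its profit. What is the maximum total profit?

Sort by profit descending; place each in the latest free slot ≤ its deadline.
By profit: F(d2,79), D(d1,71), E(d2,64), G(d4,51), H(d4,44), A(d3,40), I(d1,37), C(d2,28), B(d4,12)
F→slot 2; D→slot 1; E skipped; G→slot 4; H→slot 3; A skipped; I skipped; C skipped; B skipped.
Profit = 71 + 79 + 44 + 51 = 245

245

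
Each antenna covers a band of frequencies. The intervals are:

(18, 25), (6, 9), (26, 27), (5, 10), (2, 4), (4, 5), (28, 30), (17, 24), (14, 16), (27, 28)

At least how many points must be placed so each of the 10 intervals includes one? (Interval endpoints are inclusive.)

Sorted: [2,4] [4,5] [6,9] [5,10] [14,16] [17,24] [18,25] [26,27] [27,28] [28,30]
{[2,4],[4,5]} hit by 4; {[6,9],[5,10]} hit by 9; {[14,16]} hit by 16; {[17,24],[18,25]} hit by 24; {[26,27],[27,28]} hit by 27; {[28,30]} hit by 30.
Points: 4, 9, 16, 24, 27, 30 (6 total).

6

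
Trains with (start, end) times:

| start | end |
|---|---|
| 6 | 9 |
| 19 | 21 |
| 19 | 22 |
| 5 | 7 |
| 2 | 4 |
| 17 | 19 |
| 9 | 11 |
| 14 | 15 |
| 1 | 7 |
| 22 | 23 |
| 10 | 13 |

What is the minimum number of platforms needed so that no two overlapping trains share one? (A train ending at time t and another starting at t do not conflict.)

3

starts: [1, 2, 5, 6, 9, 10, 14, 17, 19, 19, 22]
ends:   [4, 7, 7, 9, 11, 13, 15, 19, 21, 22, 23]
s1→1 s2→2 e4→1 s5→2 s6→3  — peak 3.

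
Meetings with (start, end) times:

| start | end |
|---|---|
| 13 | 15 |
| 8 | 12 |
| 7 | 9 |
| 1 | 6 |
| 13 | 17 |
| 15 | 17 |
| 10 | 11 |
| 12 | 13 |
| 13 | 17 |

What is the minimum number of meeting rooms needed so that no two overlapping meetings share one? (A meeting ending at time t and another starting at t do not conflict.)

The answer is the maximum number of intervals overlapping at any instant.
Events (time:±→running): 1:+→1 6:-→0 7:+→1 8:+→2 9:-→1 10:+→2 11:-→1 12:-→0 12:+→1 13:-→0 13:+→1 13:+→2 13:+→3 … peak 3.

3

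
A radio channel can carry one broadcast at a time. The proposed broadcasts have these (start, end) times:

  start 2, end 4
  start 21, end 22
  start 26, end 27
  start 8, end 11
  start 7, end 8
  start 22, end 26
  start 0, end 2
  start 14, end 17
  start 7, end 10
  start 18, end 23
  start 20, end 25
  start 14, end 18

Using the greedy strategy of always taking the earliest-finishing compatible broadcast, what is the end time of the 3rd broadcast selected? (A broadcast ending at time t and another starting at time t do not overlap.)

8

Sorted by end: (0,2)  (2,4)  (7,8)  (7,10)  (8,11)  (14,17)  (14,18)  (21,22)  (18,23)  (20,25)  (22,26)  (26,27)
take (0,2); take (2,4); take (7,8); take (8,11); take (14,17); take (21,22); skip (20,25); take (22,26); take (26,27).
Selected: (0,2) (2,4) (7,8) (8,11) (14,17) (21,22) (22,26) (26,27)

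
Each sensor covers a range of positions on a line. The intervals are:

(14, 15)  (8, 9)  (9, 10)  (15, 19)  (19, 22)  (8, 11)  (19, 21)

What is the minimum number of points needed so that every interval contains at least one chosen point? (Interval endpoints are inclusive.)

3

Process intervals by earliest right end; each time one isn't hit yet, stab at its right endpoint.
Sorted: [8,9] [9,10] [8,11] [14,15] [15,19] [19,21] [19,22]
{[8,9],[9,10],[8,11]} hit by 9; {[14,15],[15,19]} hit by 15; {[19,21],[19,22]} hit by 21.
Points: 9, 15, 21 (3 total).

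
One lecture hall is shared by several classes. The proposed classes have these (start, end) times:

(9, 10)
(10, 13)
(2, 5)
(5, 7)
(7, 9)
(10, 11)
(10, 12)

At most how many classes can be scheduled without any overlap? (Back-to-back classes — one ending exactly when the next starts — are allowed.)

5

Order by finish time; keep every interval that doesn't clash with the previous kept one.
By end time: (2,5), (5,7), (7,9), (9,10), (10,11), (10,12), (10,13).
Pick (2,5); next start ≥ 5 → (5,7); next start ≥ 7 → (7,9); next start ≥ 9 → (9,10); next start ≥ 10 → (10,11).
Selected 5 classes.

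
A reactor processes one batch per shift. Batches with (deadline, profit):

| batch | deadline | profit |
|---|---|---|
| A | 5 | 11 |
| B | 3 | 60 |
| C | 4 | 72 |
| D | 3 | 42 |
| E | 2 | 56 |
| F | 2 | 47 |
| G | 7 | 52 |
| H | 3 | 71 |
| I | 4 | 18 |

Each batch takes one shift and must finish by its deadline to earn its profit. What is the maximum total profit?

Take jobs in profit order; each goes to the latest open slot no later than its deadline.
Profit order: C=72 H=71 B=60 E=56 G=52 F=47 D=42 I=18 A=11
Assign: C→slot 4, H→slot 3, B→slot 2, E→slot 1, G→slot 7, F skipped, D skipped, I skipped, A→slot 5.
Slots: [1:E] [2:B] [3:H] [4:C] [5:A] [7:G]
Profit = 56 + 60 + 71 + 72 + 11 + 52 = 322

322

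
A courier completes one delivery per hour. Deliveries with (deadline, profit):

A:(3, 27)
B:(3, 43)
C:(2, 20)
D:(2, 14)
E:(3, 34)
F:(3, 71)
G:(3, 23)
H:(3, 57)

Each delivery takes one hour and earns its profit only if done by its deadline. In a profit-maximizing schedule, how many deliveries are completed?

Sort by profit descending; place each in the latest free slot ≤ its deadline.
Profit order: F=71 H=57 B=43 E=34 A=27 G=23 C=20 D=14
Assign: F→slot 3, H→slot 2, B→slot 1, E skipped, A skipped, G skipped, C skipped, D skipped.
Slots: [1:B] [2:H] [3:F]
3 of 8 scheduled.

3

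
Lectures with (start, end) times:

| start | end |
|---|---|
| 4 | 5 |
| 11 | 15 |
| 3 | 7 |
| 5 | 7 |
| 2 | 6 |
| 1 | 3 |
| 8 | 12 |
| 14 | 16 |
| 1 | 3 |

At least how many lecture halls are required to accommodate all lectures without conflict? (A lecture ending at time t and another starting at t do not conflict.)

The answer is the maximum number of intervals overlapping at any instant.
starts: [1, 1, 2, 3, 4, 5, 8, 11, 14]
ends:   [3, 3, 5, 6, 7, 7, 12, 15, 16]
s1→1 s1→2 s2→3  — peak 3.

3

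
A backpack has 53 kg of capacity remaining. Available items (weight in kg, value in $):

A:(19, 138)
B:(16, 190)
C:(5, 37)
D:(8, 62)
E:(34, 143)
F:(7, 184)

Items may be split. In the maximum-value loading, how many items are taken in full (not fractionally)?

4

Ratios (sorted): F 26.29, B 11.88, D 7.75, C 7.40, A 7.26, E 4.21
take F (7 @ 184); take B (16 @ 190); take D (8 @ 62); take C (5 @ 37); take 17/19 of A → 123.47. Capacity used 53/53.
4 item(s) taken whole; one partial (take 17/19 of A).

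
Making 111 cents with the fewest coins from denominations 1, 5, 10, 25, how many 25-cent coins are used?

4

Use the largest denomination that fits, subtract, and repeat.
111 − 4×25→11 − 1×10→1 − 1×1→0
Count of 25: 4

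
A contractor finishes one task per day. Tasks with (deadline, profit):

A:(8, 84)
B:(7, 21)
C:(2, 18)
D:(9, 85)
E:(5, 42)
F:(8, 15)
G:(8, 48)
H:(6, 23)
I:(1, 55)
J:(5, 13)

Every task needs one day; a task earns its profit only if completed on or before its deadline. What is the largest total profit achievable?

391

Take jobs in profit order; each goes to the latest open slot no later than its deadline.
By profit: D(d9,85), A(d8,84), I(d1,55), G(d8,48), E(d5,42), H(d6,23), B(d7,21), C(d2,18), F(d8,15), J(d5,13)
D→slot 9; A→slot 8; I→slot 1; G→slot 7; E→slot 5; H→slot 6; B→slot 4; C→slot 2; F→slot 3; J skipped.
Profit = 55 + 18 + 15 + 21 + 42 + 23 + 48 + 84 + 85 = 391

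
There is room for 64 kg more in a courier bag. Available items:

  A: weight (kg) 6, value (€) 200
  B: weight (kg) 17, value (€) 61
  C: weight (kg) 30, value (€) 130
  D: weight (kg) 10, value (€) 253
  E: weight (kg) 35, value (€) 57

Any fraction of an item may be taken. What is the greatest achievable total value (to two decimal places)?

Ratios (sorted): A 33.33, D 25.30, C 4.33, B 3.59, E 1.63
take A (6 @ 200); take D (10 @ 253); take C (30 @ 130); take B (17 @ 61); take 1/35 of E → 1.63. Capacity used 64/64.
Total value = 645.63

645.63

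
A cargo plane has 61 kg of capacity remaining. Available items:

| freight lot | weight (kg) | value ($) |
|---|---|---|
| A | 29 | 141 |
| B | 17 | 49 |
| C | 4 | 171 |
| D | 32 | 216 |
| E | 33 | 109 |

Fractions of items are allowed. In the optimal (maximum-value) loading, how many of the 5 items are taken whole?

2

Ratios (sorted): C 42.75, D 6.75, A 4.86, E 3.30, B 2.88
take C (4 @ 171); take D (32 @ 216); take 25/29 of A → 121.55. Capacity used 61/61.
2 item(s) taken whole; one partial (take 25/29 of A).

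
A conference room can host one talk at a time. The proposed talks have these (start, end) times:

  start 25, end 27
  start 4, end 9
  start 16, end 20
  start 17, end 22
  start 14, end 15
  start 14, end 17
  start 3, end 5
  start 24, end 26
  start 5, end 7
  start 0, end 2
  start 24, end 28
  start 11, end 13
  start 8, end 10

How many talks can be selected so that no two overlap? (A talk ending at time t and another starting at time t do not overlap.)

Sorted by end: (0,2)  (3,5)  (5,7)  (4,9)  (8,10)  (11,13)  (14,15)  (14,17)  (16,20)  (17,22)  (24,26)  (25,27)  (24,28)
take (0,2); take (3,5); take (5,7); take (8,10); take (11,13); take (14,15); take (16,20); skip (17,22); take (24,26); skip (25,27).
Selected 8 talks.

8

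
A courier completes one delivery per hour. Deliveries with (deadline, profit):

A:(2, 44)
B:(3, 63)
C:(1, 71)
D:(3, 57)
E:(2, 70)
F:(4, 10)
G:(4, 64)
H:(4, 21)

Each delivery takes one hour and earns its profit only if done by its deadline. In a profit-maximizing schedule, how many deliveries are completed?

Take jobs in profit order; each goes to the latest open slot no later than its deadline.
By profit: C(d1,71), E(d2,70), G(d4,64), B(d3,63), D(d3,57), A(d2,44), H(d4,21), F(d4,10)
C→slot 1; E→slot 2; G→slot 4; B→slot 3; D skipped; A skipped; H skipped; F skipped.
4 of 8 scheduled.

4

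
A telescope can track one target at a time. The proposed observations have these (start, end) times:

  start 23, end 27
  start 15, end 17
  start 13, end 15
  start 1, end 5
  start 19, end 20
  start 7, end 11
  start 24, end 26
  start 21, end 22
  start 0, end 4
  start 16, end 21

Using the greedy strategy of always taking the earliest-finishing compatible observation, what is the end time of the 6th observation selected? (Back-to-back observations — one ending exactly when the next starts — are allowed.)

22

By end time: (0,4), (1,5), (7,11), (13,15), (15,17), (19,20), (16,21), (21,22), (24,26), (23,27).
Pick (0,4); next start ≥ 4 → (7,11); next start ≥ 11 → (13,15); next start ≥ 15 → (15,17); next start ≥ 17 → (19,20); next start ≥ 20 → (21,22); next start ≥ 22 → (24,26).
Selected: (0,4) (7,11) (13,15) (15,17) (19,20) (21,22) (24,26)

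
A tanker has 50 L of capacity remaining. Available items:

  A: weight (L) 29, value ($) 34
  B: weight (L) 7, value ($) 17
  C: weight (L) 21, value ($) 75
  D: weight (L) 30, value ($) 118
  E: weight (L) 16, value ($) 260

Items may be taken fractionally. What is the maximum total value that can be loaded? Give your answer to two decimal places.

Ratios (sorted): E 16.25, D 3.93, C 3.57, B 2.43, A 1.17
take E (16 @ 260); take D (30 @ 118); take 4/21 of C → 14.29. Capacity used 50/50.
Total value = 392.29

392.29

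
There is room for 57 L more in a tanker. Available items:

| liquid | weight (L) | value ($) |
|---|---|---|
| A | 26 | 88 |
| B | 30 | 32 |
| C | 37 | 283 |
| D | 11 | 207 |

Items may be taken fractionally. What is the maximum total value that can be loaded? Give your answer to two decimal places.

520.46

Order: D (207/11=18.82) > C (283/37=7.65) > A (88/26=3.38) > B (32/30=1.07)
Fill: take D (11 @ 207) → take C (37 @ 283) → take 9/26 of A → 30.46; 57/57 used.
Total value = 520.46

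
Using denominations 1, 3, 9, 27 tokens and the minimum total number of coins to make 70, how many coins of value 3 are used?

2

70 = 2×27 + 1×9 + 2×3 + 1×1
Count of 3: 2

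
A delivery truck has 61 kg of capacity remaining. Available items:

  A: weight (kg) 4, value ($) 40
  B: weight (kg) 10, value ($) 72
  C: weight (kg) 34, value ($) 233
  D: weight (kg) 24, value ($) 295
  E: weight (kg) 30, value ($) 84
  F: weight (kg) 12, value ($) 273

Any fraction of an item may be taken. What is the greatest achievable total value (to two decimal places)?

755.38

Greedy by value/weight ratio, highest first.
Ratios (sorted): F 22.75, D 12.29, A 10.00, B 7.20, C 6.85, E 2.80
take F (12 @ 273); take D (24 @ 295); take A (4 @ 40); take B (10 @ 72); take 11/34 of C → 75.38. Capacity used 61/61.
Total value = 755.38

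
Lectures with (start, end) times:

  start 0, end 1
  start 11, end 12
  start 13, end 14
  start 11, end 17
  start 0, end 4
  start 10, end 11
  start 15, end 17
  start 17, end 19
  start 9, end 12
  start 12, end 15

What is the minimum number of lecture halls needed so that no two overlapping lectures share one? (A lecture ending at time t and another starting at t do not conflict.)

starts: [0, 0, 9, 10, 11, 11, 12, 13, 15, 17]
ends:   [1, 4, 11, 12, 12, 14, 15, 17, 17, 19]
s0→1 s0→2 e1→1 e4→0 s9→1 s10→2 e11→1 s11→2 s11→3  — peak 3.

3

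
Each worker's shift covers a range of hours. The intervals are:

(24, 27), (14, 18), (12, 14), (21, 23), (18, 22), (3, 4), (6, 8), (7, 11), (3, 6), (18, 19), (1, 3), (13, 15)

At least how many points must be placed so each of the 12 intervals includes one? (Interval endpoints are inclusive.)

6

Process intervals by earliest right end; each time one isn't hit yet, stab at its right endpoint.
Sorted: [1,3] [3,4] [3,6] [6,8] [7,11] [12,14] [13,15] [14,18] [18,19] [18,22] [21,23] [24,27]
{[1,3],[3,4],[3,6]} hit by 3; {[6,8],[7,11]} hit by 8; {[12,14],[13,15],[14,18]} hit by 14; {[18,19],[18,22]} hit by 19; {[21,23]} hit by 23; {[24,27]} hit by 27.
Points: 3, 8, 14, 19, 23, 27 (6 total).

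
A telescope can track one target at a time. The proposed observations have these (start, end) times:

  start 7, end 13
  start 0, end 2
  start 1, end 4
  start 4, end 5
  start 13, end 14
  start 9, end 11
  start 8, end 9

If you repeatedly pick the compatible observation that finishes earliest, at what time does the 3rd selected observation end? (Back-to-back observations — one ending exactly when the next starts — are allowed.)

9

Sort by end time and greedily take each interval whose start is ≥ the last chosen end.
By end time: (0,2), (1,4), (4,5), (8,9), (9,11), (7,13), (13,14).
Pick (0,2); next start ≥ 2 → (4,5); next start ≥ 5 → (8,9); next start ≥ 9 → (9,11); next start ≥ 11 → (13,14).
Selected: (0,2) (4,5) (8,9) (9,11) (13,14)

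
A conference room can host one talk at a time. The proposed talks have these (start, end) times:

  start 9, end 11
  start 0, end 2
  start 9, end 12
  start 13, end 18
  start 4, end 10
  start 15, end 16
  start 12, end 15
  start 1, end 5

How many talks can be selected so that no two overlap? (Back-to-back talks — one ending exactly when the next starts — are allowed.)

4

Greedy by earliest finish: after sorting by end time, pick each interval compatible with the last pick.
By end time: (0,2), (1,5), (4,10), (9,11), (9,12), (12,15), (15,16), (13,18).
Pick (0,2); next start ≥ 2 → (4,10); next start ≥ 10 → (12,15); next start ≥ 15 → (15,16).
Selected 4 talks.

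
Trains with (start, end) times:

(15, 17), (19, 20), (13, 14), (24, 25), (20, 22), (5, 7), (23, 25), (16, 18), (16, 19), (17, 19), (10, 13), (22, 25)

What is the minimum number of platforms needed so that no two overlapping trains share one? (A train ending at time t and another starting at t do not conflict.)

3

Count concurrent intervals with a sweep; the peak is the room count.
starts: [5, 10, 13, 15, 16, 16, 17, 19, 20, 22, 23, 24]
ends:   [7, 13, 14, 17, 18, 19, 19, 20, 22, 25, 25, 25]
s5→1 e7→0 s10→1 e13→0 s13→1 e14→0 s15→1 s16→2 s16→3  — peak 3.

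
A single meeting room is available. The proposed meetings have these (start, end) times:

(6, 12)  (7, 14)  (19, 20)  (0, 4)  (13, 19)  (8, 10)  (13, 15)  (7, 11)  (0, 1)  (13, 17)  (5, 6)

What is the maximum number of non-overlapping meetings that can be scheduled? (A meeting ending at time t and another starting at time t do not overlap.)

Greedy by earliest finish: after sorting by end time, pick each interval compatible with the last pick.
By end time: (0,1), (0,4), (5,6), (8,10), (7,11), (6,12), (7,14), (13,15), (13,17), (13,19), (19,20).
Pick (0,1); next start ≥ 1 → (5,6); next start ≥ 6 → (8,10); next start ≥ 10 → (13,15); next start ≥ 15 → (19,20).
Selected 5 meetings.

5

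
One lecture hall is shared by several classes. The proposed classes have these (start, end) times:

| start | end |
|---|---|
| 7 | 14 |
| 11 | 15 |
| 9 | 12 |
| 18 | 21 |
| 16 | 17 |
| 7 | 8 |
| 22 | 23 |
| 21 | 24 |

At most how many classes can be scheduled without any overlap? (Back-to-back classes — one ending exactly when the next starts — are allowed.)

5

Sort by end time and greedily take each interval whose start is ≥ the last chosen end.
By end time: (7,8), (9,12), (7,14), (11,15), (16,17), (18,21), (22,23), (21,24).
Pick (7,8); next start ≥ 8 → (9,12); next start ≥ 12 → (16,17); next start ≥ 17 → (18,21); next start ≥ 21 → (22,23).
Selected 5 classes.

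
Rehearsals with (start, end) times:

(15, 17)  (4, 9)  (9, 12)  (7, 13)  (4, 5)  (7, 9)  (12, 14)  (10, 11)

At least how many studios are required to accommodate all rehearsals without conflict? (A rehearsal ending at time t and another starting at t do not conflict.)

3

Count concurrent intervals with a sweep; the peak is the room count.
starts: [4, 4, 7, 7, 9, 10, 12, 15]
ends:   [5, 9, 9, 11, 12, 13, 14, 17]
s4→1 s4→2 e5→1 s7→2 s7→3  — peak 3.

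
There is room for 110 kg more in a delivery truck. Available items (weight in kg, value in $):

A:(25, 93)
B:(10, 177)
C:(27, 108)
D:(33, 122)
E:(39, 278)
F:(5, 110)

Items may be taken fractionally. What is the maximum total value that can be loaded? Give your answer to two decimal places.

780.79

Greedy by value/weight ratio, highest first.
Ratios (sorted): F 22.00, B 17.70, E 7.13, C 4.00, A 3.72, D 3.70
take F (5 @ 110); take B (10 @ 177); take E (39 @ 278); take C (27 @ 108); take A (25 @ 93); take 4/33 of D → 14.79. Capacity used 110/110.
Total value = 780.79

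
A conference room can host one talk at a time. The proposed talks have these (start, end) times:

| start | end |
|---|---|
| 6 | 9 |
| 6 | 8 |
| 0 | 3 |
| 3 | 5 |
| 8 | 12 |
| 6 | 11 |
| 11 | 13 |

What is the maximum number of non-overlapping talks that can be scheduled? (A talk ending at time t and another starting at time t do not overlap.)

4

Order by finish time; keep every interval that doesn't clash with the previous kept one.
By end time: (0,3), (3,5), (6,8), (6,9), (6,11), (8,12), (11,13).
Pick (0,3); next start ≥ 3 → (3,5); next start ≥ 5 → (6,8); next start ≥ 8 → (8,12).
Selected 4 talks.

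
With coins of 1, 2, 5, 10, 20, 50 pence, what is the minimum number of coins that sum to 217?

7

Use the largest denomination that fits, subtract, and repeat.
217 = 4×50 + 1×10 + 1×5 + 1×2
Total coins = 4 + 1 + 1 + 1 = 7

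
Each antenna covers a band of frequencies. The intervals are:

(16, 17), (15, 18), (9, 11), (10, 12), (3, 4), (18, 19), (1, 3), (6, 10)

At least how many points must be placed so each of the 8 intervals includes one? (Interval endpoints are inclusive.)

4

Sort by right endpoint; whenever an interval is uncovered, place a point at its right end.
By right end: [1,3]  [3,4]  [6,10]  [9,11]  [10,12]  [16,17]  [15,18]  [18,19]
[1,3] uncovered → point at 3; [6,10] uncovered → point at 10; [16,17] uncovered → point at 17; [18,19] uncovered → point at 19.
Points: 3, 10, 17, 19 (4 total).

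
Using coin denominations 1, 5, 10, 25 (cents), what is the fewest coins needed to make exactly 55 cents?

Greedy: take as many of the largest coin as possible, then repeat with the remainder.
55 − 2×25→5 − 1×5→0
Total coins = 2 + 1 = 3

3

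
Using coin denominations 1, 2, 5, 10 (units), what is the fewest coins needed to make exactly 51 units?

51 − 5×10→1 − 1×1→0
Total coins = 5 + 1 = 6

6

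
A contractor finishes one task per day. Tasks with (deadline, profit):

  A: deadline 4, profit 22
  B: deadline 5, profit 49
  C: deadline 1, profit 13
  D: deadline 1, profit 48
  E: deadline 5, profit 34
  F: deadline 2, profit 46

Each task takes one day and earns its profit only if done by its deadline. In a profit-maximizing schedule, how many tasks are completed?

Sort by profit descending; place each in the latest free slot ≤ its deadline.
By profit: B(d5,49), D(d1,48), F(d2,46), E(d5,34), A(d4,22), C(d1,13)
B→slot 5; D→slot 1; F→slot 2; E→slot 4; A→slot 3; C skipped.
5 of 6 scheduled.

5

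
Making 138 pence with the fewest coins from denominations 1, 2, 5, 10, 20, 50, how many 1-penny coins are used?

1

Use the largest denomination that fits, subtract, and repeat.
138 − 2×50→38 − 1×20→18 − 1×10→8 − 1×5→3 − 1×2→1 − 1×1→0
Count of 1: 1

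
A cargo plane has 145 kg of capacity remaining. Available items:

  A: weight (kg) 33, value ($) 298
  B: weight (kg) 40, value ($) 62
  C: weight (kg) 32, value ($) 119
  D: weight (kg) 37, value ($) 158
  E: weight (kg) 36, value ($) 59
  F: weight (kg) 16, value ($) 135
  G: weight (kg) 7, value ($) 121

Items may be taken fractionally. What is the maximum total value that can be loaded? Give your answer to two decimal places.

863.78

Ratios (sorted): G 17.29, A 9.03, F 8.44, D 4.27, C 3.72, E 1.64, B 1.55
take G (7 @ 121); take A (33 @ 298); take F (16 @ 135); take D (37 @ 158); take C (32 @ 119); take 20/36 of E → 32.78. Capacity used 145/145.
Total value = 863.78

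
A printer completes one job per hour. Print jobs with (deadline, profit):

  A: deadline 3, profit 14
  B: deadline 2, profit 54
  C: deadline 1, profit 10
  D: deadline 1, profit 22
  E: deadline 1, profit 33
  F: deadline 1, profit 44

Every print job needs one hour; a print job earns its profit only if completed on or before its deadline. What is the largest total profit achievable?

Take jobs in profit order; each goes to the latest open slot no later than its deadline.
By profit: B(d2,54), F(d1,44), E(d1,33), D(d1,22), A(d3,14), C(d1,10)
B→slot 2; F→slot 1; E skipped; D skipped; A→slot 3; C skipped.
Profit = 44 + 54 + 14 = 112

112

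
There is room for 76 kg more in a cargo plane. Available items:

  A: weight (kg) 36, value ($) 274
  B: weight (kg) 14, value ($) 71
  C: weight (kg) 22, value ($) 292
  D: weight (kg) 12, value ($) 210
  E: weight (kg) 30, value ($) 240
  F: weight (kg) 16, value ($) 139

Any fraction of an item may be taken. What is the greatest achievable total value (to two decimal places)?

Ratios (sorted): D 17.50, C 13.27, F 8.69, E 8.00, A 7.61, B 5.07
take D (12 @ 210); take C (22 @ 292); take F (16 @ 139); take 26/30 of E → 208.00. Capacity used 76/76.
Total value = 849.00

849.00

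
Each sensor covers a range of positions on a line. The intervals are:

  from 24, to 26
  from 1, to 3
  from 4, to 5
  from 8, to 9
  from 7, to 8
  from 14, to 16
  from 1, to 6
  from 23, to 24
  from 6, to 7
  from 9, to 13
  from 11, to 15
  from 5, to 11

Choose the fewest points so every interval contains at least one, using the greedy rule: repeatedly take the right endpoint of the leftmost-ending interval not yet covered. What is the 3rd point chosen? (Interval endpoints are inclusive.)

Sort by right endpoint; whenever an interval is uncovered, place a point at its right end.
Sorted: [1,3] [4,5] [1,6] [6,7] [7,8] [8,9] [5,11] [9,13] [11,15] [14,16] [23,24] [24,26]
{[1,3]} hit by 3; {[4,5],[1,6]} hit by 5; {[6,7],[7,8]} hit by 7; {[8,9],[5,11],[9,13]} hit by 9; {[11,15],[14,16]} hit by 15; {[23,24],[24,26]} hit by 24.
Points: 3, 5, 7, 9, 15, 24 (6 total).

7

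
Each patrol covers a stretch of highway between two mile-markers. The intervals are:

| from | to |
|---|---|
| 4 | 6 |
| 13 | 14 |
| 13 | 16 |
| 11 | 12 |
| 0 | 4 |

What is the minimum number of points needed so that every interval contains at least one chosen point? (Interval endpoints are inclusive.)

3

Sort by right endpoint; whenever an interval is uncovered, place a point at its right end.
Sorted: [0,4] [4,6] [11,12] [13,14] [13,16]
{[0,4],[4,6]} hit by 4; {[11,12]} hit by 12; {[13,14],[13,16]} hit by 14.
Points: 4, 12, 14 (3 total).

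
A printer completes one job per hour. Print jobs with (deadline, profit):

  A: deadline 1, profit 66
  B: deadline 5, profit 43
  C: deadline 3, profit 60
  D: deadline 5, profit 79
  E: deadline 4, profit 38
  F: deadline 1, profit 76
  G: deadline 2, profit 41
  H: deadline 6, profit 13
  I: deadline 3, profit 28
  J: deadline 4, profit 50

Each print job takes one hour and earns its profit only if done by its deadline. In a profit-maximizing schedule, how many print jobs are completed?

Sort by profit descending; place each in the latest free slot ≤ its deadline.
Profit order: D=79 F=76 A=66 C=60 J=50 B=43 G=41 E=38 I=28 H=13
Assign: D→slot 5, F→slot 1, A skipped, C→slot 3, J→slot 4, B→slot 2, G skipped, E skipped, I skipped, H→slot 6.
Slots: [1:F] [2:B] [3:C] [4:J] [5:D] [6:H]
6 of 10 scheduled.

6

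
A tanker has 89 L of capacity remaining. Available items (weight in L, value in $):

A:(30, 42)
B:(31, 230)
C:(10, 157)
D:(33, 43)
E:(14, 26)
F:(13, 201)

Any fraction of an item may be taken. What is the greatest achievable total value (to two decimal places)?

643.40

Sort by value per unit weight and fill in that order.
Order: C (157/10=15.70) > F (201/13=15.46) > B (230/31=7.42) > E (26/14=1.86) > A (42/30=1.40) > D (43/33=1.30)
Fill: take C (10 @ 157) → take F (13 @ 201) → take B (31 @ 230) → take E (14 @ 26) → take 21/30 of A → 29.40; 89/89 used.
Total value = 643.40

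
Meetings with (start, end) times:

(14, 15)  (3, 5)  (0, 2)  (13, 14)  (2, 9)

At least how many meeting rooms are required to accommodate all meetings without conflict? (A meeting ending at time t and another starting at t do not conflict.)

Count concurrent intervals with a sweep; the peak is the room count.
starts: [0, 2, 3, 13, 14]
ends:   [2, 5, 9, 14, 15]
s0→1 e2→0 s2→1 s3→2  — peak 2.

2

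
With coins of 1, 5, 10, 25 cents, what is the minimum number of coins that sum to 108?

8

108 = 4×25 + 1×5 + 3×1
Total coins = 4 + 1 + 3 = 8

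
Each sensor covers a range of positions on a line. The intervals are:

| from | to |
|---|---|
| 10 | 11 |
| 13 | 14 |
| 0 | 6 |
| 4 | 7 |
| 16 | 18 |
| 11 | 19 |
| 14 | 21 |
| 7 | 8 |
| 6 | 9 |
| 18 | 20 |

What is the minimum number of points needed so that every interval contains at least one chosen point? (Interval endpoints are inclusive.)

Sort by right endpoint; whenever an interval is uncovered, place a point at its right end.
Sorted: [0,6] [4,7] [7,8] [6,9] [10,11] [13,14] [16,18] [11,19] [18,20] [14,21]
{[0,6],[4,7]} hit by 6; {[7,8],[6,9]} hit by 8; {[10,11]} hit by 11; {[13,14]} hit by 14; {[16,18],[11,19],[18,20],[14,21]} hit by 18.
Points: 6, 8, 11, 14, 18 (5 total).

5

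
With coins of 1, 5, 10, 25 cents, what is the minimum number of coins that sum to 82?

Greedy: take as many of the largest coin as possible, then repeat with the remainder.
82 − 3×25→7 − 1×5→2 − 2×1→0
Total coins = 3 + 1 + 2 = 6

6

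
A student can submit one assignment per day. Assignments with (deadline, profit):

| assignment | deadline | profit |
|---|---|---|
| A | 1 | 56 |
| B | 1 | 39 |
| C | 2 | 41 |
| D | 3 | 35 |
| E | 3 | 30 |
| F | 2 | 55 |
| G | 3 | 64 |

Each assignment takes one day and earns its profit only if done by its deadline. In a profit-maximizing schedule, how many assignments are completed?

3

Profit order: G=64 A=56 F=55 C=41 B=39 D=35 E=30
Assign: G→slot 3, A→slot 1, F→slot 2, C skipped, B skipped, D skipped, E skipped.
Slots: [1:A] [2:F] [3:G]
3 of 7 scheduled.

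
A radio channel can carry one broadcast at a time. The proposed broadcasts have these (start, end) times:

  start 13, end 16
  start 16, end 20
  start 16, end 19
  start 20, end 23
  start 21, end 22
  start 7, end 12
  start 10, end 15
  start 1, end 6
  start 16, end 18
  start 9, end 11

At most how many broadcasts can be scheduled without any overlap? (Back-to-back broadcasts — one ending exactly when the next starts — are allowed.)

Sorted by end: (1,6)  (9,11)  (7,12)  (10,15)  (13,16)  (16,18)  (16,19)  (16,20)  (21,22)  (20,23)
take (1,6); take (9,11); take (13,16); take (16,18); take (21,22).
Selected 5 broadcasts.

5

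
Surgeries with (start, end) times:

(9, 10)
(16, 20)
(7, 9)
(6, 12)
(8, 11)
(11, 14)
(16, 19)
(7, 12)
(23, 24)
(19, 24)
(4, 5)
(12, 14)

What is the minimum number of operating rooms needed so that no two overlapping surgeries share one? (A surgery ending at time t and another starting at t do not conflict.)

The answer is the maximum number of intervals overlapping at any instant.
starts: [4, 6, 7, 7, 8, 9, 11, 12, 16, 16, 19, 23]
ends:   [5, 9, 10, 11, 12, 12, 14, 14, 19, 20, 24, 24]
s4→1 e5→0 s6→1 s7→2 s7→3 s8→4  — peak 4.

4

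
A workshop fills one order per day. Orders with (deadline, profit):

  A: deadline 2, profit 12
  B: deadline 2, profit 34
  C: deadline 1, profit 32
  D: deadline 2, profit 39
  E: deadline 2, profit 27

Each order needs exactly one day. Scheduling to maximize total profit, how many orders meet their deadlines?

2

Take jobs in profit order; each goes to the latest open slot no later than its deadline.
By profit: D(d2,39), B(d2,34), C(d1,32), E(d2,27), A(d2,12)
D→slot 2; B→slot 1; C skipped; E skipped; A skipped.
2 of 5 scheduled.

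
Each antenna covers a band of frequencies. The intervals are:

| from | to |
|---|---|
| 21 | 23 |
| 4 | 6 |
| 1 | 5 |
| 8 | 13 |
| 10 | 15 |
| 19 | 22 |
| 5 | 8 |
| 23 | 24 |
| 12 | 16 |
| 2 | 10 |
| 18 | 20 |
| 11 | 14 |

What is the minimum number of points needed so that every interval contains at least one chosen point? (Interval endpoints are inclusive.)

4

Sort by right endpoint; whenever an interval is uncovered, place a point at its right end.
By right end: [1,5]  [4,6]  [5,8]  [2,10]  [8,13]  [11,14]  [10,15]  [12,16]  [18,20]  [19,22]  [21,23]  [23,24]
[1,5] uncovered → point at 5; [8,13] uncovered → point at 13; [18,20] uncovered → point at 20; [21,23] uncovered → point at 23.
Points: 5, 13, 20, 23 (4 total).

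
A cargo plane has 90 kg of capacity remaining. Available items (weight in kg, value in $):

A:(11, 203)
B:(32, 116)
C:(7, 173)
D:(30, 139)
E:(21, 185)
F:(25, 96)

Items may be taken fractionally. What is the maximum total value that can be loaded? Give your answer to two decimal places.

Greedy by value/weight ratio, highest first.
Ratios (sorted): C 24.71, A 18.45, E 8.81, D 4.63, F 3.84, B 3.62
take C (7 @ 173); take A (11 @ 203); take E (21 @ 185); take D (30 @ 139); take 21/25 of F → 80.64. Capacity used 90/90.
Total value = 780.64

780.64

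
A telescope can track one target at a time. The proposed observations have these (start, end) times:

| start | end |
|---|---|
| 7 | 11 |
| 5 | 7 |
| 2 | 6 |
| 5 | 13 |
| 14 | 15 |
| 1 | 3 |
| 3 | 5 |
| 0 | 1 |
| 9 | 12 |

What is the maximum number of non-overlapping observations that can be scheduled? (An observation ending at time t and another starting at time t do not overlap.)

Order by finish time; keep every interval that doesn't clash with the previous kept one.
Sorted by end: (0,1)  (1,3)  (3,5)  (2,6)  (5,7)  (7,11)  (9,12)  (5,13)  (14,15)
take (0,1); take (1,3); take (3,5); take (5,7); take (7,11); skip (5,13); take (14,15).
Selected 6 observations.

6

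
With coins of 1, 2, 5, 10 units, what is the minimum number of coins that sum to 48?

48 = 4×10 + 1×5 + 1×2 + 1×1
Total coins = 4 + 1 + 1 + 1 = 7

7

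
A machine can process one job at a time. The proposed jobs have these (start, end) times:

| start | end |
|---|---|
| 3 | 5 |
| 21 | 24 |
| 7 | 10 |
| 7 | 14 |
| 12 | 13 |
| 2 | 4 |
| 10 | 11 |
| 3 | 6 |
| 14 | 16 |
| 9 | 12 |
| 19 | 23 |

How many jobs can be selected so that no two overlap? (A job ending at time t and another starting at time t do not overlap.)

Sorted by end: (2,4)  (3,5)  (3,6)  (7,10)  (10,11)  (9,12)  (12,13)  (7,14)  (14,16)  (19,23)  (21,24)
take (2,4); skip (3,5); take (7,10); take (10,11); take (12,13); take (14,16); take (19,23).
Selected 6 jobs.

6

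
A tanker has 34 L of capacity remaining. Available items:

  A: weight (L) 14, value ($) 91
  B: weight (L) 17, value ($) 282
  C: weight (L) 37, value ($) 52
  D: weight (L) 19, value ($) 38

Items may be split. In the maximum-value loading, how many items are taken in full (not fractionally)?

2

Ratios (sorted): B 16.59, A 6.50, D 2.00, C 1.41
take B (17 @ 282); take A (14 @ 91); take 3/19 of D → 6.00. Capacity used 34/34.
2 item(s) taken whole; one partial (take 3/19 of D).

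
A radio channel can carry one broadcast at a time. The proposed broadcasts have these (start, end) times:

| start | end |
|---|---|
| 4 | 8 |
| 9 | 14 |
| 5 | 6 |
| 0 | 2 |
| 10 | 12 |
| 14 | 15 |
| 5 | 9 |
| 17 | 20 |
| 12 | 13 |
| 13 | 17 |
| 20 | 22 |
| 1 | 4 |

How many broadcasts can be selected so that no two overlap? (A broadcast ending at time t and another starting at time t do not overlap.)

7

Greedy by earliest finish: after sorting by end time, pick each interval compatible with the last pick.
Sorted by end: (0,2)  (1,4)  (5,6)  (4,8)  (5,9)  (10,12)  (12,13)  (9,14)  (14,15)  (13,17)  (17,20)  (20,22)
take (0,2); take (5,6); skip (5,9); take (10,12); take (12,13); skip (9,14); take (14,15); take (17,20); take (20,22).
Selected 7 broadcasts.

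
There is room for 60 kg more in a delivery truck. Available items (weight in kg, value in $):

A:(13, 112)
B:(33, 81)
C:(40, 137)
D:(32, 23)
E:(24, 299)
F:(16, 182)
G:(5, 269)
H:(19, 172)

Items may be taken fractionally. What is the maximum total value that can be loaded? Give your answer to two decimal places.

Ratios (sorted): G 53.80, E 12.46, F 11.38, H 9.05, A 8.62, C 3.42, B 2.45, D 0.72
take G (5 @ 269); take E (24 @ 299); take F (16 @ 182); take 15/19 of H → 135.79. Capacity used 60/60.
Total value = 885.79

885.79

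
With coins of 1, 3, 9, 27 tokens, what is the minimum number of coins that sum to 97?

7

Use the largest denomination that fits, subtract, and repeat.
97 = 3×27 + 1×9 + 2×3 + 1×1
Total coins = 3 + 1 + 2 + 1 = 7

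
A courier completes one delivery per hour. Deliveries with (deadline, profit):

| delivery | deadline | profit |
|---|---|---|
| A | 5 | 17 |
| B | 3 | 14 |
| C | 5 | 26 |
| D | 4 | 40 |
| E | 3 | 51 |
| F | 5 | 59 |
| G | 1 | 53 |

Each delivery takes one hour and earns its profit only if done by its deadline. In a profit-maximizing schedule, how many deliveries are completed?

Sort by profit descending; place each in the latest free slot ≤ its deadline.
Profit order: F=59 G=53 E=51 D=40 C=26 A=17 B=14
Assign: F→slot 5, G→slot 1, E→slot 3, D→slot 4, C→slot 2, A skipped, B skipped.
Slots: [1:G] [2:C] [3:E] [4:D] [5:F]
5 of 7 scheduled.

5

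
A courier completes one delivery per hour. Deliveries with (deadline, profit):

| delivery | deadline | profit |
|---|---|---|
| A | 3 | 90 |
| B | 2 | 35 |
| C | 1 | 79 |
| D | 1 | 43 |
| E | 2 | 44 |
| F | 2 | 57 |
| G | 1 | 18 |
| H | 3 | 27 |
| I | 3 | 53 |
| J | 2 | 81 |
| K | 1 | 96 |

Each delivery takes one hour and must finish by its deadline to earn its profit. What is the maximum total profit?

267

Sort by profit descending; place each in the latest free slot ≤ its deadline.
Profit order: K=96 A=90 J=81 C=79 F=57 I=53 E=44 D=43 B=35 H=27 G=18
Assign: K→slot 1, A→slot 3, J→slot 2, C skipped, F skipped, I skipped, E skipped, D skipped, B skipped, H skipped, G skipped.
Slots: [1:K] [2:J] [3:A]
Profit = 96 + 81 + 90 = 267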